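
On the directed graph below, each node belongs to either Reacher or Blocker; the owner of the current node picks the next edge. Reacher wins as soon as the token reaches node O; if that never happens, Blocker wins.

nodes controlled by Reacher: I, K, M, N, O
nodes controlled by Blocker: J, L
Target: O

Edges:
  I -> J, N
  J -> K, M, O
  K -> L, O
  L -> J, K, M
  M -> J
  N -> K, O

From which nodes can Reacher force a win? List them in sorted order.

I, K, N, O

A0 = {O}
A1: add {K, N} — K (Reacher) has K→O; N (Reacher) has N→O.
A2: add {I} — I (Reacher) has I→N.
A3 = A2; e.g. J (Blocker) can still go to M. Fixed point.
Reacher's winning region = {I, K, N, O}.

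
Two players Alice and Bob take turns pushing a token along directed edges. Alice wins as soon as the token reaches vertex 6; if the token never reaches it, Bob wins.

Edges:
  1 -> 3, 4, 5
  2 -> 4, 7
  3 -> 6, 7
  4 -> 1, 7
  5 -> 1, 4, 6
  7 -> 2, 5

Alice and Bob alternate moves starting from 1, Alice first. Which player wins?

Bob

Track states (vertex, player-to-move).
A0 = {(6,Alice), (6,Bob)}
A1: add {(3,Alice), (5,Alice)}.
A2 = A1; e.g. (1,Alice) stays out. (1,Alice) never enters ⇒ Bob avoids the target.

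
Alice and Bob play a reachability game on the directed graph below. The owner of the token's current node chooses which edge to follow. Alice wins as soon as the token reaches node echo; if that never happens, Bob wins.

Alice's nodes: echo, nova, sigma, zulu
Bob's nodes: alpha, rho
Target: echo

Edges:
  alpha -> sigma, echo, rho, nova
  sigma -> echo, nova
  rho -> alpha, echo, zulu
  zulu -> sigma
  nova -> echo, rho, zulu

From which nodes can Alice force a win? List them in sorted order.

A0 = {echo}
A1: add {nova, sigma} — sigma (Alice) has sigma→echo; nova (Alice) has nova→echo.
A2: add {zulu} — zulu (Alice) has zulu→sigma.
A3 = A2; e.g. alpha (Bob) can still go to rho. Fixed point.
Alice's winning region = {echo, nova, sigma, zulu}.

echo, nova, sigma, zulu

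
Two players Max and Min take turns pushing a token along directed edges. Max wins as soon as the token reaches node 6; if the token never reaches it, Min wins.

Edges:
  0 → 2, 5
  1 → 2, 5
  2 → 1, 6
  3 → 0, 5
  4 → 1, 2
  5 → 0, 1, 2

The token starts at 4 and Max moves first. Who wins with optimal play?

Min

Track states (vertex, player-to-move).
A0 = {(6,Max), (6,Min)}
A1: add {(2,Max)}.
A2 = A1; e.g. (0,Max) stays out. (4,Max) never enters ⇒ Min avoids the target.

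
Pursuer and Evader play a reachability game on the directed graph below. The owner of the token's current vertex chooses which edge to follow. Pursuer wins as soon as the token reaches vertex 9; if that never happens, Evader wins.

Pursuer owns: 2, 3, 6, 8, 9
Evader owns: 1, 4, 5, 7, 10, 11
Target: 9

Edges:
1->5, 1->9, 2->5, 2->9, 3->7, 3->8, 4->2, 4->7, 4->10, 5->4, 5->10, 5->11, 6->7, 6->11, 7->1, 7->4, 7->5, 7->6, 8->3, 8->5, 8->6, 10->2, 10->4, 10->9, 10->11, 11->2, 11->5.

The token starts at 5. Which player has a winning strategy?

Evader

A0 = {9}
A1: add {2} — 2 (Pursuer) has 2→9.
A2 = A1; e.g. 1 (Evader) can still go to 5. Fixed point.
5 never enters the attractor, so Evader can avoid the target forever.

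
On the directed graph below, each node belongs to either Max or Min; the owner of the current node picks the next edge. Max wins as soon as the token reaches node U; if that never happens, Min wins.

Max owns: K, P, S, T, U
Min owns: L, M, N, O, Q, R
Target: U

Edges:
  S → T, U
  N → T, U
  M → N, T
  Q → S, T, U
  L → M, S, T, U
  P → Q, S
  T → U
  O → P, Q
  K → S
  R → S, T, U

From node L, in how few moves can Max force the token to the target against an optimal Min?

A0 = {U}
A1: add {S, T} — S (Max) has S→U; T (Max) has T→U.
A2: add {K, N, P, Q, R} — K (Max) has K→S; N (Min): all of {T, U} already in; P (Max) has P→S; Q (Min): all of {S, T, U} already in; R (Min): all of {S, T, U} already in.
A3: add {M, O} — M (Min): all of {N, T} already in; O (Min): all of {P, Q} already in.
A4: add {L} — L (Min): all of {M, S, T, U} already in.
A4 = all vertices. Fixed point.
L enters the attractor at level 4, so Max can force the target in 4 moves from there.

4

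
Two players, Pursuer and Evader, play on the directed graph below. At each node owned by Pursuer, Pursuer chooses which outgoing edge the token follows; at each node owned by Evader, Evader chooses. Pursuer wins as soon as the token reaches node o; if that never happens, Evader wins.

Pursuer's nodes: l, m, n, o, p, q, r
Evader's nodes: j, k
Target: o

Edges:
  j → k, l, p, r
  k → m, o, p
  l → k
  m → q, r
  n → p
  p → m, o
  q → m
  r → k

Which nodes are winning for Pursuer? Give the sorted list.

A0 = {o}
A1: add {p} — p (Pursuer) has p→o.
A2: add {n} — n (Pursuer) has n→p.
A3 = A2; e.g. j (Evader) can still go to k. Fixed point.
Pursuer's winning region = {n, o, p}.

n, o, p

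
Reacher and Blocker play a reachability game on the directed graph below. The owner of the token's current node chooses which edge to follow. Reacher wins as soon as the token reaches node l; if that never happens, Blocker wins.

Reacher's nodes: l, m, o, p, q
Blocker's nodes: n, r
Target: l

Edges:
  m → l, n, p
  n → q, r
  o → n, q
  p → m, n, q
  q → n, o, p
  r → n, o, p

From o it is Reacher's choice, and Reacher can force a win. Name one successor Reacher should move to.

A0 = {l}
A1: add {m} — m (Reacher) has m→l.
A2: add {p} — p (Reacher) has p→m.
A3: add {q} — q (Reacher) has q→p.
A4: add {o} — o (Reacher) has o→q.
A5 = A4; e.g. n (Blocker) can still go to r. Fixed point.
From o, successor q is in the attractor (rank 3); the other successor n is not.

q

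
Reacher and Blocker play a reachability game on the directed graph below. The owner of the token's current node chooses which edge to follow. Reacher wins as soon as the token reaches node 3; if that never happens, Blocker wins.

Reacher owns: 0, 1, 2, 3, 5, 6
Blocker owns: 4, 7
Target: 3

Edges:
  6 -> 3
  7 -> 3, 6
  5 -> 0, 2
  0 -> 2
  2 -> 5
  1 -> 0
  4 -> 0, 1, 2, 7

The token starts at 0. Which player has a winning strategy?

A0 = {3}
A1: add {6} — 6 (Reacher) has 6→3.
A2: add {7} — 7 (Blocker): all of {3, 6} already in.
A3 = A2; e.g. 0 (Reacher) has no edge into A2. Fixed point.
0 never enters the attractor, so Blocker can avoid the target forever.

Blocker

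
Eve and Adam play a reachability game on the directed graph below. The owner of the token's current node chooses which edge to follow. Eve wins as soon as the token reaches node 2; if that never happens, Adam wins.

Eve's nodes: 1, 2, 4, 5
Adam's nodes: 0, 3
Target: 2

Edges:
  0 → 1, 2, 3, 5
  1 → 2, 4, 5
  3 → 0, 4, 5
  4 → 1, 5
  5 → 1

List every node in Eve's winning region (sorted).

1, 2, 4, 5

A0 = {2}
A1: add {1} — 1 (Eve) has 1→2.
A2: add {4, 5} — 4 (Eve) has 4→1; 5 (Eve) has 5→1.
A3 = A2; e.g. 0 (Adam) can still go to 3. Fixed point.
Eve's winning region = {1, 2, 4, 5}.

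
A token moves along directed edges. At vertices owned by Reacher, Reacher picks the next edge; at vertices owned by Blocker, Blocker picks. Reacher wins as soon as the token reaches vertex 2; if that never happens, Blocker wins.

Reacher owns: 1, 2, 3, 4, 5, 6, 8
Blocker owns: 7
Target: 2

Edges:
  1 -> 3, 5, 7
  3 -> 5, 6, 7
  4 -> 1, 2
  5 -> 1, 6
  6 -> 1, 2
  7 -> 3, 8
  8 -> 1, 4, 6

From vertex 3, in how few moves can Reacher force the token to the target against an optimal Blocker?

2

A0 = {2}
A1: add {4, 6} — 4 (Reacher) has 4→2; 6 (Reacher) has 6→2.
A2: add {3, 5, 8} — 3 (Reacher) has 3→6; 5 (Reacher) has 5→6; 8 (Reacher) has 8→4.
3 enters the attractor at level 2, so Reacher can force the target in 2 moves from there.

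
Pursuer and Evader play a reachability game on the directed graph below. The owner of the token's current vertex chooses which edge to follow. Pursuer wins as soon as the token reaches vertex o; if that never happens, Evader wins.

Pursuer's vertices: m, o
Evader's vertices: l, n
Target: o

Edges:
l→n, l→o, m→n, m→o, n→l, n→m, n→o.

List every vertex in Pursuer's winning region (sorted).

A0 = {o}
A1: add {m} — m (Pursuer) has m→o.
A2 = A1; e.g. l (Evader) can still go to n. Fixed point.
Pursuer's winning region = {m, o}.

m, o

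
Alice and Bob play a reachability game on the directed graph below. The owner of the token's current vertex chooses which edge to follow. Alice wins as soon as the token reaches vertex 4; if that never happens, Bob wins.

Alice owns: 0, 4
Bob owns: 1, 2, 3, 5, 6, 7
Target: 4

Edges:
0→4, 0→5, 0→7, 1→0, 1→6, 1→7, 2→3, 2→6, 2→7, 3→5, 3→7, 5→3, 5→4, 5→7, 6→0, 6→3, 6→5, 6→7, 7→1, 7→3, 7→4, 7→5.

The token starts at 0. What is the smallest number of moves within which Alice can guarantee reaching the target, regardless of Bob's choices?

A0 = {4}
A1: add {0} — 0 (Alice) has 0→4.
A2 = A1; e.g. 1 (Bob) can still go to 6. Fixed point.
0 enters the attractor at level 1, so Alice can force the target in 1 move from there.

1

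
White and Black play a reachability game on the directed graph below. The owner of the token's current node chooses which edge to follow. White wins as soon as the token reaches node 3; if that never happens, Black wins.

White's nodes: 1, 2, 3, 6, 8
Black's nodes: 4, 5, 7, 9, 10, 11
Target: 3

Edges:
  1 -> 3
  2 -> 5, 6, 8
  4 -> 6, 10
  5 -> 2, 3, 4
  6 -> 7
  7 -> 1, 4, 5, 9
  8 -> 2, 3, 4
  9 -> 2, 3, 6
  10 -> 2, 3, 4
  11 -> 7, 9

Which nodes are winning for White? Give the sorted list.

A0 = {3}
A1: add {1, 8} — 1 (White) has 1→3; 8 (White) has 8→3.
A2: add {2} — 2 (White) has 2→8.
A3 = A2; e.g. 4 (Black) can still go to 6. Fixed point.
White's winning region = {1, 2, 3, 8}.

1, 2, 3, 8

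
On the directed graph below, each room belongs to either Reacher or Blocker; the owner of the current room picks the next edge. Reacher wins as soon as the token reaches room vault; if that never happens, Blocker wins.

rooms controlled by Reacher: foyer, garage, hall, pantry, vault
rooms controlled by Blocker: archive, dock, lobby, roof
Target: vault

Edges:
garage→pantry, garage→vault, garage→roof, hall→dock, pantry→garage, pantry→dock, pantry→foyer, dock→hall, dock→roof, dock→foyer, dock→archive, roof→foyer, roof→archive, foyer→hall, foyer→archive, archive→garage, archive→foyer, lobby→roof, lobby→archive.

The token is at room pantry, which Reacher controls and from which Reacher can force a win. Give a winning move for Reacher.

garage

A0 = {vault}
A1: add {garage} — garage (Reacher) has garage→vault.
A2: add {pantry} — pantry (Reacher) has pantry→garage.
A3 = A2; e.g. hall (Reacher) has no edge into A2. Fixed point.
From pantry, successor garage is in the attractor (rank 1); the other successors dock, foyer are not.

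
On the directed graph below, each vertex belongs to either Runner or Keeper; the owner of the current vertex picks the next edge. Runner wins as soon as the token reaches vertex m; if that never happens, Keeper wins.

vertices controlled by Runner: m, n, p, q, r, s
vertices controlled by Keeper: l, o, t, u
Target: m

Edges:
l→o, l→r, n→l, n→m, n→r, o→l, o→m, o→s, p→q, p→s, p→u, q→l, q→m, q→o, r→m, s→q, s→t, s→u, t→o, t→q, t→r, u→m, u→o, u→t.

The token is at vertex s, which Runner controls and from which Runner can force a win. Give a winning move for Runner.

A0 = {m}
A1: add {n, q, r} — n (Runner) has n→m; q (Runner) has q→m; r (Runner) has r→m.
A2: add {p, s} — p (Runner) has p→q; s (Runner) has s→q.
A3 = A2; e.g. l (Keeper) can still go to o. Fixed point.
From s, successor q is in the attractor (rank 1); the other successors t, u are not.

q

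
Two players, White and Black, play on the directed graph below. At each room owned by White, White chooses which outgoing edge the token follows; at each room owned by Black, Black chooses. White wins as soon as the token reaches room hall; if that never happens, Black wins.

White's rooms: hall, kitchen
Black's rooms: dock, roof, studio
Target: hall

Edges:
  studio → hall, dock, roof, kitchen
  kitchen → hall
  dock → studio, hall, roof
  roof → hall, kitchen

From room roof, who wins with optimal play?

White

A0 = {hall}
A1: add {kitchen} — kitchen (White) has kitchen→hall.
A2: add {roof} — roof (Black): all of {hall, kitchen} already in.
A3 = A2; e.g. studio (Black) can still go to dock. Fixed point.
roof ∈ A2, so White can force the target.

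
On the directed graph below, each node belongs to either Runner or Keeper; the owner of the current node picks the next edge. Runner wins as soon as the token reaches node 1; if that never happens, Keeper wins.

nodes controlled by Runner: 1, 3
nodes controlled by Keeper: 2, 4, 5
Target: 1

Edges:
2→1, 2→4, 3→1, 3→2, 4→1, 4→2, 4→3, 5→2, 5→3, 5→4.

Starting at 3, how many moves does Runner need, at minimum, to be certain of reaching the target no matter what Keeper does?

A0 = {1}
A1: add {3} — 3 (Runner) has 3→1.
A2 = A1; e.g. 2 (Keeper) can still go to 4. Fixed point.
3 enters the attractor at level 1, so Runner can force the target in 1 move from there.

1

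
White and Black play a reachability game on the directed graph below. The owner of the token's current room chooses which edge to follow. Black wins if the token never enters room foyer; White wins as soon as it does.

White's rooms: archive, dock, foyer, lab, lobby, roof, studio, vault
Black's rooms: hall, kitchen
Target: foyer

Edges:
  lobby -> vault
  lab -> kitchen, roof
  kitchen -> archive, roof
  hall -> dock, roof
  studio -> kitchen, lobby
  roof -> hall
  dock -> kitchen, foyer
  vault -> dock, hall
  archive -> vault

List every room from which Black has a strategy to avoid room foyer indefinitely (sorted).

A0 = {foyer}
A1: add {dock} — dock (White) has dock→foyer.
A2: add {vault} — vault (White) has vault→dock.
A3: add {archive, lobby} — archive (White) has archive→vault; lobby (White) has lobby→vault.
A4: add {studio} — studio (White) has studio→lobby.
A5 = A4; e.g. lab (White) has no edge into A4. Fixed point.
White's attractor = {archive, dock, foyer, lobby, studio, vault}; Black avoids the target exactly from the complement.

hall, kitchen, lab, roof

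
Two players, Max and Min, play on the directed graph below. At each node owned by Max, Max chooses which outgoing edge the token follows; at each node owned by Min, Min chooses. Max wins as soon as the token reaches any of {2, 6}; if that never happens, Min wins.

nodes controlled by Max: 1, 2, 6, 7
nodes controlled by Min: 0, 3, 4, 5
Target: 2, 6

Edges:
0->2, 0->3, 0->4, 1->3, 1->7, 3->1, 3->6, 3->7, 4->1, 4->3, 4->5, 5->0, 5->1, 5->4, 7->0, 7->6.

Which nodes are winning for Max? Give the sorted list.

A0 = {2, 6}
A1: add {7} — 7 (Max) has 7→6.
A2: add {1} — 1 (Max) has 1→7.
A3: add {3} — 3 (Min): all of {1, 6, 7} already in.
A4 = A3; e.g. 0 (Min) can still go to 4. Fixed point.
Max's winning region = {1, 2, 3, 6, 7}.

1, 2, 3, 6, 7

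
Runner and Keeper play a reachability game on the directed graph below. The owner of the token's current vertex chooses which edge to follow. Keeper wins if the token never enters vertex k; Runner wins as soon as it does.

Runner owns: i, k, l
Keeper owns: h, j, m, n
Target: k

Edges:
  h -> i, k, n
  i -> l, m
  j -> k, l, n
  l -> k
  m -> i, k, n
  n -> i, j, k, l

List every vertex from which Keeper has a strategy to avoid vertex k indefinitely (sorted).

A0 = {k}
A1: add {l} — l (Runner) has l→k.
A2: add {i} — i (Runner) has i→l.
A3 = A2; e.g. h (Keeper) can still go to n. Fixed point.
Runner's attractor = {i, k, l}; Keeper avoids the target exactly from the complement.

h, j, m, n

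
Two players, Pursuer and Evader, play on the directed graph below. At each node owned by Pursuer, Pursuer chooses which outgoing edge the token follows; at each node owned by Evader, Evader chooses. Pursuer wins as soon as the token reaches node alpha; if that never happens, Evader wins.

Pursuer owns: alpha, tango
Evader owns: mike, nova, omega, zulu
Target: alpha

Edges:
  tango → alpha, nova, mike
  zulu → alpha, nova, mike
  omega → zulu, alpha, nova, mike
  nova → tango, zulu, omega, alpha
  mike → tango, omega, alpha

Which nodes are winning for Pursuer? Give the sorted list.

alpha, tango

A0 = {alpha}
A1: add {tango} — tango (Pursuer) has tango→alpha.
A2 = A1; e.g. zulu (Evader) can still go to nova. Fixed point.
Pursuer's winning region = {alpha, tango}.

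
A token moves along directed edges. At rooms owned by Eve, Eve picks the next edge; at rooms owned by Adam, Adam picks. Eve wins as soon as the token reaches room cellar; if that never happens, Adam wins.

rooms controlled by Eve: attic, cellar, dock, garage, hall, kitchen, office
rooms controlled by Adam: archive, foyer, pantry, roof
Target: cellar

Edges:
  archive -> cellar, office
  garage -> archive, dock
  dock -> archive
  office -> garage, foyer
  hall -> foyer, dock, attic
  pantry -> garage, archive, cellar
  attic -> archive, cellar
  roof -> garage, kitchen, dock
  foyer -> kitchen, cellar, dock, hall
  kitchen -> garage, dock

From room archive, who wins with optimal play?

Adam

A0 = {cellar}
A1: add {attic} — attic (Eve) has attic→cellar.
A2: add {hall} — hall (Eve) has hall→attic.
A3 = A2; e.g. garage (Eve) has no edge into A2. Fixed point.
archive never enters the attractor, so Adam can avoid the target forever.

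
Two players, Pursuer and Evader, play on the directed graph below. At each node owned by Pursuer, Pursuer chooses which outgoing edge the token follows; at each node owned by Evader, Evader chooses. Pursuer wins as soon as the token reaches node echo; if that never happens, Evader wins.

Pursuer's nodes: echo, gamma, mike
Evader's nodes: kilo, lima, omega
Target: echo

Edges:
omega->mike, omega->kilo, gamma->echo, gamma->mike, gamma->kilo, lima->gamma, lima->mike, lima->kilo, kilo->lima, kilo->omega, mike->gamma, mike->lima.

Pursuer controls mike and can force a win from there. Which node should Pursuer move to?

gamma

A0 = {echo}
A1: add {gamma} — gamma (Pursuer) has gamma→echo.
A2: add {mike} — mike (Pursuer) has mike→gamma.
A3 = A2; e.g. lima (Evader) can still go to kilo. Fixed point.
From mike, successor gamma is in the attractor (rank 1); the other successor lima is not.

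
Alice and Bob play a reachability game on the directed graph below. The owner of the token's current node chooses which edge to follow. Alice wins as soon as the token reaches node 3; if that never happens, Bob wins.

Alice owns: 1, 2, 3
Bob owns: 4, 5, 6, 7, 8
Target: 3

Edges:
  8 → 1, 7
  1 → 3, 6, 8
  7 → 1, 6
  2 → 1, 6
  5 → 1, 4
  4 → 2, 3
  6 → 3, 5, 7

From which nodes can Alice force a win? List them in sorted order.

1, 2, 3, 4, 5

A0 = {3}
A1: add {1} — 1 (Alice) has 1→3.
A2: add {2} — 2 (Alice) has 2→1.
A3: add {4} — 4 (Bob): all of {2, 3} already in.
A4: add {5} — 5 (Bob): all of {1, 4} already in.
A5 = A4; e.g. 6 (Bob) can still go to 7. Fixed point.
Alice's winning region = {1, 2, 3, 4, 5}.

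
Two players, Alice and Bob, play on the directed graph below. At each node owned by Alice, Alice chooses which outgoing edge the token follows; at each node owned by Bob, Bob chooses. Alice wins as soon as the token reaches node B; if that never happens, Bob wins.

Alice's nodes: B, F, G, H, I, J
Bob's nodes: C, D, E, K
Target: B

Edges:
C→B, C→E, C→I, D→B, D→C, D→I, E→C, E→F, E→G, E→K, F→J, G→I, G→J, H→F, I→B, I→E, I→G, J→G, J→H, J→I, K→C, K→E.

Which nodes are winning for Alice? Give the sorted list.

A0 = {B}
A1: add {I} — I (Alice) has I→B.
A2: add {G, J} — G (Alice) has G→I; J (Alice) has J→I.
A3: add {F} — F (Alice) has F→J.
A4: add {H} — H (Alice) has H→F.
A5 = A4; e.g. C (Bob) can still go to E. Fixed point.
Alice's winning region = {B, F, G, H, I, J}.

B, F, G, H, I, J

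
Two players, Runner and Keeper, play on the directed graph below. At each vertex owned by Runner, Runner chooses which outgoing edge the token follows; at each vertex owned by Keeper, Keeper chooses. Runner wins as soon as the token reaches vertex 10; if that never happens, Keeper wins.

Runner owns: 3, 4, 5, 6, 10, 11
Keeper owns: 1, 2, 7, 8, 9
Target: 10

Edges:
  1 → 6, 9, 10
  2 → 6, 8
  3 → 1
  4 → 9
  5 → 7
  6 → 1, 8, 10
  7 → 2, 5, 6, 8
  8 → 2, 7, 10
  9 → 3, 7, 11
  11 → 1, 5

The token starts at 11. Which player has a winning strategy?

Keeper

A0 = {10}
A1: add {6} — 6 (Runner) has 6→10.
A2 = A1; e.g. 1 (Keeper) can still go to 9. Fixed point.
11 never enters the attractor, so Keeper can avoid the target forever.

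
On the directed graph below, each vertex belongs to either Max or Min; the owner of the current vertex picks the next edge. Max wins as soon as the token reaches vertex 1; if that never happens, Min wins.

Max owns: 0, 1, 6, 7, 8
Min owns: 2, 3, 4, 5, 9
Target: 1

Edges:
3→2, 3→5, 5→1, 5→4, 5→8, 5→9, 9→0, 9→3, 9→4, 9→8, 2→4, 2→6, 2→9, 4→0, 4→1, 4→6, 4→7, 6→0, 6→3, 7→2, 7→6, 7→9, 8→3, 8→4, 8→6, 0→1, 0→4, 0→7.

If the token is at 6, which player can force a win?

A0 = {1}
A1: add {0} — 0 (Max) has 0→1.
A2: add {6} — 6 (Max) has 6→0.
6 ∈ A2, so Max can force the target.

Max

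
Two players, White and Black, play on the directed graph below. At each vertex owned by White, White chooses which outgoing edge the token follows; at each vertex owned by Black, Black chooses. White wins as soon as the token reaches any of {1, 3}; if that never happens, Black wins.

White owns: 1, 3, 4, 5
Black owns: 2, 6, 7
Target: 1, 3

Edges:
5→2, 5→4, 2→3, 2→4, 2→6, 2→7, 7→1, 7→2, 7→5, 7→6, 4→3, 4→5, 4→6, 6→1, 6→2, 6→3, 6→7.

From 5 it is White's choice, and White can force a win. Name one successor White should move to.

4

A0 = {1, 3}
A1: add {4} — 4 (White) has 4→3.
A2: add {5} — 5 (White) has 5→4.
A3 = A2; e.g. 2 (Black) can still go to 6. Fixed point.
From 5, successor 4 is in the attractor (rank 1); the other successor 2 is not.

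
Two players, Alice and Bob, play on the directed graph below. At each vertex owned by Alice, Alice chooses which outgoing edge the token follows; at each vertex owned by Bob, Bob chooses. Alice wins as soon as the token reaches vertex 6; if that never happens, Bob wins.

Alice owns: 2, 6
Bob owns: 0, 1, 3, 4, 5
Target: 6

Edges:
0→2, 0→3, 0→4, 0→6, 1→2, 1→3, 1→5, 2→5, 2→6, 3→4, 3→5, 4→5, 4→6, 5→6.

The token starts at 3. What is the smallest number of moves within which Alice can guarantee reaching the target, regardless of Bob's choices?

3

A0 = {6}
A1: add {2, 5} — 2 (Alice) has 2→6; 5 (Bob): all of {6} already in.
A2: add {4} — 4 (Bob): all of {5, 6} already in.
A3: add {3} — 3 (Bob): all of {4, 5} already in.
3 enters the attractor at level 3, so Alice can force the target in 3 moves from there.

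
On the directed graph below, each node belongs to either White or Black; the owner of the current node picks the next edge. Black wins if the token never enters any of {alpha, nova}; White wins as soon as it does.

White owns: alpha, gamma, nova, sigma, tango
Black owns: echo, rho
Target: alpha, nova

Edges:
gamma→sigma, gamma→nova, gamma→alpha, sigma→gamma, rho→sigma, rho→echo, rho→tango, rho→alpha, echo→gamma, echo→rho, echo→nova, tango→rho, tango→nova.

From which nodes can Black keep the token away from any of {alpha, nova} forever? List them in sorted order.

echo, rho

A0 = {alpha, nova}
A1: add {gamma, tango} — gamma (White) has gamma→nova; tango (White) has tango→nova.
A2: add {sigma} — sigma (White) has sigma→gamma.
A3 = A2; e.g. rho (Black) can still go to echo. Fixed point.
White's attractor = {alpha, gamma, nova, sigma, tango}; Black avoids the target exactly from the complement.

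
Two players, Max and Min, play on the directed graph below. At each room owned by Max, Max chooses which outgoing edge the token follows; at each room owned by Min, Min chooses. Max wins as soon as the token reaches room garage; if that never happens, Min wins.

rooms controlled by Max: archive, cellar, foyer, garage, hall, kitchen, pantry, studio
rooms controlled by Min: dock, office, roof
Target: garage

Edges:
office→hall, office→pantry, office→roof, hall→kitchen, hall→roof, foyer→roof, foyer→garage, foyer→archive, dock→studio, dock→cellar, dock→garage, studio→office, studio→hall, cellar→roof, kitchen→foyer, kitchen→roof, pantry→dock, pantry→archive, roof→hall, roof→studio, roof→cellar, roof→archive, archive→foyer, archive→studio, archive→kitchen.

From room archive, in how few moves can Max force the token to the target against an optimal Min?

2

A0 = {garage}
A1: add {foyer} — foyer (Max) has foyer→garage.
A2: add {archive, kitchen} — kitchen (Max) has kitchen→foyer; archive (Max) has archive→foyer.
archive enters the attractor at level 2, so Max can force the target in 2 moves from there.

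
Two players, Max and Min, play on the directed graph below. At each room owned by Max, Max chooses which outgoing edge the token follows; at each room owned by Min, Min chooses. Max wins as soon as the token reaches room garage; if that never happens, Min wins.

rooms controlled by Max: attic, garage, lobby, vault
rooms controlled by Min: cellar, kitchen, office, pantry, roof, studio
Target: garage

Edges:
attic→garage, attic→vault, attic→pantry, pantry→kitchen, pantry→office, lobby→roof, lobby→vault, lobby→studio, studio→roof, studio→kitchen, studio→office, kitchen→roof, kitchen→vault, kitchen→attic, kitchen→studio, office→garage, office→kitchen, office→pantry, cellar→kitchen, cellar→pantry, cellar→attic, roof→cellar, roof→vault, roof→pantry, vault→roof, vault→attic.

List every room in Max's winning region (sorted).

attic, garage, lobby, vault

A0 = {garage}
A1: add {attic} — attic (Max) has attic→garage.
A2: add {vault} — vault (Max) has vault→attic.
A3: add {lobby} — lobby (Max) has lobby→vault.
A4 = A3; e.g. cellar (Min) can still go to kitchen. Fixed point.
Max's winning region = {attic, garage, lobby, vault}.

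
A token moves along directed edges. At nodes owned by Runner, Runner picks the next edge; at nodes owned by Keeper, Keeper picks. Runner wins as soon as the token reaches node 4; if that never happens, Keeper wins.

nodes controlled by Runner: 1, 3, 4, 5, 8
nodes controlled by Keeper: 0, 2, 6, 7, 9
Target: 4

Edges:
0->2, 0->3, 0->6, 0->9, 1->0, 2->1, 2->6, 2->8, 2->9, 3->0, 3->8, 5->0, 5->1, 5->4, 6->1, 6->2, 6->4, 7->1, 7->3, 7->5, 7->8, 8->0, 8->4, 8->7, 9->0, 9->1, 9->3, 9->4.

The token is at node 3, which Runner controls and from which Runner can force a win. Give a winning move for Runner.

8

A0 = {4}
A1: add {5, 8} — 5 (Runner) has 5→4; 8 (Runner) has 8→4.
A2: add {3} — 3 (Runner) has 3→8.
A3 = A2; e.g. 0 (Keeper) can still go to 2. Fixed point.
From 3, successor 8 is in the attractor (rank 1); the other successor 0 is not.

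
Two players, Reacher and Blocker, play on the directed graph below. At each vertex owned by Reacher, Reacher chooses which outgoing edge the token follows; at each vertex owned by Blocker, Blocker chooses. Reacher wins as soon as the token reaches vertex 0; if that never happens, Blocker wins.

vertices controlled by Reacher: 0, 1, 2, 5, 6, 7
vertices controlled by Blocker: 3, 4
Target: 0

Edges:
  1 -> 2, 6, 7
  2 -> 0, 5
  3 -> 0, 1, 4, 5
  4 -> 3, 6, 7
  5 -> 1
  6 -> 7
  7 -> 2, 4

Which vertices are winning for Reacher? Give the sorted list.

A0 = {0}
A1: add {2} — 2 (Reacher) has 2→0.
A2: add {1, 7} — 1 (Reacher) has 1→2; 7 (Reacher) has 7→2.
A3: add {5, 6} — 5 (Reacher) has 5→1; 6 (Reacher) has 6→7.
A4 = A3; e.g. 3 (Blocker) can still go to 4. Fixed point.
Reacher's winning region = {0, 1, 2, 5, 6, 7}.

0, 1, 2, 5, 6, 7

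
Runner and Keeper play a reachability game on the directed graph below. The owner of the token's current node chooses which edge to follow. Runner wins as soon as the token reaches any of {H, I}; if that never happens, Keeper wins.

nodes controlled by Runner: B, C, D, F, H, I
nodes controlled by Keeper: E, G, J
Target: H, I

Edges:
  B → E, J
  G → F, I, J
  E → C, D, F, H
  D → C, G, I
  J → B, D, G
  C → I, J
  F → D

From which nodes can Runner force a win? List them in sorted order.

B, C, D, E, F, H, I

A0 = {H, I}
A1: add {C, D} — C (Runner) has C→I; D (Runner) has D→I.
A2: add {F} — F (Runner) has F→D.
A3: add {E} — E (Keeper): all of {C, D, F, H} already in.
A4: add {B} — B (Runner) has B→E.
A5 = A4; e.g. G (Keeper) can still go to J. Fixed point.
Runner's winning region = {B, C, D, E, F, H, I}.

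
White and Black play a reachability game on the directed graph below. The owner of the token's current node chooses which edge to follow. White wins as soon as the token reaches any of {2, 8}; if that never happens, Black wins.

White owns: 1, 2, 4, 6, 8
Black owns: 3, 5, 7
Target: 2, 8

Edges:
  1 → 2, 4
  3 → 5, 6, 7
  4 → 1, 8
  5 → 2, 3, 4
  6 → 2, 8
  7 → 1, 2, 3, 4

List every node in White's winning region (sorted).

1, 2, 4, 6, 8

A0 = {2, 8}
A1: add {1, 4, 6} — 1 (White) has 1→2; 4 (White) has 4→8; 6 (White) has 6→2.
A2 = A1; e.g. 3 (Black) can still go to 5. Fixed point.
White's winning region = {1, 2, 4, 6, 8}.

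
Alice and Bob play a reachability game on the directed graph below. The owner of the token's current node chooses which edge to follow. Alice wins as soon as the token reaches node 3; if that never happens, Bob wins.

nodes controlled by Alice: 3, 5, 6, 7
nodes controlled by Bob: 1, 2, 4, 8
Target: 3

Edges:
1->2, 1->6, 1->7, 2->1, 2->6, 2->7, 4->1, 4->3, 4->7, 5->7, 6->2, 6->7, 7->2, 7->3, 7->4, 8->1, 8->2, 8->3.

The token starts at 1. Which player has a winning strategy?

Bob

A0 = {3}
A1: add {7} — 7 (Alice) has 7→3.
A2: add {5, 6} — 5 (Alice) has 5→7; 6 (Alice) has 6→7.
A3 = A2; e.g. 1 (Bob) can still go to 2. Fixed point.
1 never enters the attractor, so Bob can avoid the target forever.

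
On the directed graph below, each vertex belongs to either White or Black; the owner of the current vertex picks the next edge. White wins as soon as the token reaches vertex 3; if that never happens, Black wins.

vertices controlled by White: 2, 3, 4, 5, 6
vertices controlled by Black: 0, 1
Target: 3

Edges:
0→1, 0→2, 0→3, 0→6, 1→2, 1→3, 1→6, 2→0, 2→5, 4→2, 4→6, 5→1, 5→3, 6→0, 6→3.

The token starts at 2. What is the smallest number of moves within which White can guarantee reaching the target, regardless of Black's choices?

2

A0 = {3}
A1: add {5, 6} — 5 (White) has 5→3; 6 (White) has 6→3.
A2: add {2, 4} — 2 (White) has 2→5; 4 (White) has 4→6.
2 enters the attractor at level 2, so White can force the target in 2 moves from there.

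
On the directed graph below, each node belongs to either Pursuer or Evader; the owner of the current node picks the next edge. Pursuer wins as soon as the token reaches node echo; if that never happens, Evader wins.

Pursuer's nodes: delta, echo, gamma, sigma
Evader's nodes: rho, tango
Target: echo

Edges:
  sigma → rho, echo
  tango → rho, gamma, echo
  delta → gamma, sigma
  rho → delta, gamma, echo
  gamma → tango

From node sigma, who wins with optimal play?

Pursuer

A0 = {echo}
A1: add {sigma} — sigma (Pursuer) has sigma→echo.
sigma ∈ A1, so Pursuer can force the target.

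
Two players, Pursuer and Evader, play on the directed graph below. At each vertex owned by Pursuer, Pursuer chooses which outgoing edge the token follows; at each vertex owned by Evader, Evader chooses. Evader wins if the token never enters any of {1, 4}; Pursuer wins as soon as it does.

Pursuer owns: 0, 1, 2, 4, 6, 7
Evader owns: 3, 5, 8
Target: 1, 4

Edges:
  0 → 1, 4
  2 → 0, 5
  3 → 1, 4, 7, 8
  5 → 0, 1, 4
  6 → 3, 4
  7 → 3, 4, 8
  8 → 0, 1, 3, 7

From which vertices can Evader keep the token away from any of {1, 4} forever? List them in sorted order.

3, 8

A0 = {1, 4}
A1: add {0, 6, 7} — 0 (Pursuer) has 0→1; 6 (Pursuer) has 6→4; 7 (Pursuer) has 7→4.
A2: add {2, 5} — 2 (Pursuer) has 2→0; 5 (Evader): all of {0, 1, 4} already in.
A3 = A2; e.g. 3 (Evader) can still go to 8. Fixed point.
Pursuer's attractor = {0, 1, 2, 4, 5, 6, 7}; Evader avoids the target exactly from the complement.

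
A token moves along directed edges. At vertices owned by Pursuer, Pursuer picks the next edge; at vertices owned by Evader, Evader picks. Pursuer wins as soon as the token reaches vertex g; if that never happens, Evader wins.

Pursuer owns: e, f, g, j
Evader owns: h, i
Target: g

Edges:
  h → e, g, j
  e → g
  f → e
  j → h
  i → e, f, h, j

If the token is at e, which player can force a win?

A0 = {g}
A1: add {e} — e (Pursuer) has e→g.
e ∈ A1, so Pursuer can force the target.

Pursuer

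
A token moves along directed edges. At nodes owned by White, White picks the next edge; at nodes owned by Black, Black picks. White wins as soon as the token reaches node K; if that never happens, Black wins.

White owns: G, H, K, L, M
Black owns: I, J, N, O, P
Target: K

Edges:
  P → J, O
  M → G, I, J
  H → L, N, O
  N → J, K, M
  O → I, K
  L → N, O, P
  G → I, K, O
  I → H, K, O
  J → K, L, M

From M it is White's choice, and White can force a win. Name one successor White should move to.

G

A0 = {K}
A1: add {G} — G (White) has G→K.
A2: add {M} — M (White) has M→G.
A3 = A2; e.g. H (White) has no edge into A2. Fixed point.
From M, successor G is in the attractor (rank 1); the other successors I, J are not.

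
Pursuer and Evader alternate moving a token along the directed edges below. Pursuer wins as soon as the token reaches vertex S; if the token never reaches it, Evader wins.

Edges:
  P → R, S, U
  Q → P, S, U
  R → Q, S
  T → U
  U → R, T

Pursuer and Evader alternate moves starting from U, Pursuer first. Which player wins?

Pursuer

Track states (vertex, player-to-move).
A0 = {(S,Pursuer), (S,Evader)}
A1: add {(P,Pursuer), (Q,Pursuer), (R,Pursuer)}.
A2: add {(R,Evader)}.
A3: add {(U,Pursuer)}.
(U,Pursuer) ∈ A3 ⇒ Pursuer forces the target.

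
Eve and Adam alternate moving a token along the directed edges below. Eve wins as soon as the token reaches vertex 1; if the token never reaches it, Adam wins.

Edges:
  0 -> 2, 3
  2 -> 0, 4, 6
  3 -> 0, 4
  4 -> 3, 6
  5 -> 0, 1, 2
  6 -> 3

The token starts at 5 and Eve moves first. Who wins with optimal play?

Eve

Track states (vertex, player-to-move).
A0 = {(1,Eve), (1,Adam)}
A1: add {(5,Eve)}.
(5,Eve) ∈ A1 ⇒ Eve forces the target.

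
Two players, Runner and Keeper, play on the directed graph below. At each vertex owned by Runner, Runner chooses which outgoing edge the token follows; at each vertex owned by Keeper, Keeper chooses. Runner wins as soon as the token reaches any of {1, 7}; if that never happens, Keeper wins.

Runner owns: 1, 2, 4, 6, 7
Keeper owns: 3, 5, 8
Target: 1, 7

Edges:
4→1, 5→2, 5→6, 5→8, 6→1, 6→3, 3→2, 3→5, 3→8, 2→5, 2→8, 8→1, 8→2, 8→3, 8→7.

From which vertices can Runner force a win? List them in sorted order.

1, 4, 6, 7

A0 = {1, 7}
A1: add {4, 6} — 4 (Runner) has 4→1; 6 (Runner) has 6→1.
A2 = A1; e.g. 2 (Runner) has no edge into A1. Fixed point.
Runner's winning region = {1, 4, 6, 7}.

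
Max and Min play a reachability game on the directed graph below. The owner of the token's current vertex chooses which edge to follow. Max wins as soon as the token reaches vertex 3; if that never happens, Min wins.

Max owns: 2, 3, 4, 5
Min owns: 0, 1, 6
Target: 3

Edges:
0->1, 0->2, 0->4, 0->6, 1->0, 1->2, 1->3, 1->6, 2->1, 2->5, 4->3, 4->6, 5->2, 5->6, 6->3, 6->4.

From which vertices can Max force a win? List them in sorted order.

A0 = {3}
A1: add {4} — 4 (Max) has 4→3.
A2: add {6} — 6 (Min): all of {3, 4} already in.
A3: add {5} — 5 (Max) has 5→6.
A4: add {2} — 2 (Max) has 2→5.
A5 = A4; e.g. 0 (Min) can still go to 1. Fixed point.
Max's winning region = {2, 3, 4, 5, 6}.

2, 3, 4, 5, 6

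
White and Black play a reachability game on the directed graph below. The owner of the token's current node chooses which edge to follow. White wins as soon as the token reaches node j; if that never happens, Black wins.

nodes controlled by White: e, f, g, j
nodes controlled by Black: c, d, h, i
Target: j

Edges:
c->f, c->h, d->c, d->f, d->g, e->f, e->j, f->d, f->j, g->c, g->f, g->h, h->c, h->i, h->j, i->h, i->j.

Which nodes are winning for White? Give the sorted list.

e, f, g, j

A0 = {j}
A1: add {e, f} — e (White) has e→j; f (White) has f→j.
A2: add {g} — g (White) has g→f.
A3 = A2; e.g. c (Black) can still go to h. Fixed point.
White's winning region = {e, f, g, j}.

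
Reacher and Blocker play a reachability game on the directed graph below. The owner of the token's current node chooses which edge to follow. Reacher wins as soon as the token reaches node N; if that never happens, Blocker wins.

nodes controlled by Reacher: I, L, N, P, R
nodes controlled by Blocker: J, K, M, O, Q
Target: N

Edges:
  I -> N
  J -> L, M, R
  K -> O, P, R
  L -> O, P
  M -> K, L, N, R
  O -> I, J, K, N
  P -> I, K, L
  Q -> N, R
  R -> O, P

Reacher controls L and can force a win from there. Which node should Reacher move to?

A0 = {N}
A1: add {I} — I (Reacher) has I→N.
A2: add {P} — P (Reacher) has P→I.
A3: add {L, R} — L (Reacher) has L→P; R (Reacher) has R→P.
A4: add {Q} — Q (Blocker): all of {N, R} already in.
A5 = A4; e.g. J (Blocker) can still go to M. Fixed point.
From L, successor P is in the attractor (rank 2); the other successor O is not.

P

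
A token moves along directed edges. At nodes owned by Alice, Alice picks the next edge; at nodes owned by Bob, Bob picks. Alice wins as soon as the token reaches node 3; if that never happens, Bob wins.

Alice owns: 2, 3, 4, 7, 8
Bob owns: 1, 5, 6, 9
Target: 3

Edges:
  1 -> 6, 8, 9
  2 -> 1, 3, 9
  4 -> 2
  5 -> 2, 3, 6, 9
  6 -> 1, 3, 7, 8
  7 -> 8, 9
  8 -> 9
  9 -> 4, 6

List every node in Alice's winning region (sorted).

2, 3, 4

A0 = {3}
A1: add {2} — 2 (Alice) has 2→3.
A2: add {4} — 4 (Alice) has 4→2.
A3 = A2; e.g. 1 (Bob) can still go to 6. Fixed point.
Alice's winning region = {2, 3, 4}.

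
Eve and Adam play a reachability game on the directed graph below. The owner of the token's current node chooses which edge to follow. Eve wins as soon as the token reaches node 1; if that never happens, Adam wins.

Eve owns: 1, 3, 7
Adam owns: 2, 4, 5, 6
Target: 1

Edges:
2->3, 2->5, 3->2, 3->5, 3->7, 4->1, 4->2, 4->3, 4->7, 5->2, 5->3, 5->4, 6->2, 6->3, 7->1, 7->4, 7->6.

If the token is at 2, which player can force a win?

A0 = {1}
A1: add {7} — 7 (Eve) has 7→1.
A2: add {3} — 3 (Eve) has 3→7.
A3 = A2; e.g. 2 (Adam) can still go to 5. Fixed point.
2 never enters the attractor, so Adam can avoid the target forever.

Adam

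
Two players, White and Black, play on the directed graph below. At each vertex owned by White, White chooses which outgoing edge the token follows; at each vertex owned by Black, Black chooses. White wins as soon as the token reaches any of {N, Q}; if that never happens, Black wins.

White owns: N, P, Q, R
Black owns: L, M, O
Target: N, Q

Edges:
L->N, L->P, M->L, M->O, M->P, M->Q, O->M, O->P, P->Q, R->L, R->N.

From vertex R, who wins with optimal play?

White

A0 = {N, Q}
A1: add {P, R} — P (White) has P→Q; R (White) has R→N.
R ∈ A1, so White can force the target.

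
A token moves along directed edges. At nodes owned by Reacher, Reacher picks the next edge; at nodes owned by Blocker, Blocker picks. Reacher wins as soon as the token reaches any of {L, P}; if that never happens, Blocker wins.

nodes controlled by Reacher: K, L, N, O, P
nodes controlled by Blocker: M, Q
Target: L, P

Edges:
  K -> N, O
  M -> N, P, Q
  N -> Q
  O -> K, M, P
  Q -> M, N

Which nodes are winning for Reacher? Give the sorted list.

K, L, O, P

A0 = {L, P}
A1: add {O} — O (Reacher) has O→P.
A2: add {K} — K (Reacher) has K→O.
A3 = A2; e.g. M (Blocker) can still go to N. Fixed point.
Reacher's winning region = {K, L, O, P}.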